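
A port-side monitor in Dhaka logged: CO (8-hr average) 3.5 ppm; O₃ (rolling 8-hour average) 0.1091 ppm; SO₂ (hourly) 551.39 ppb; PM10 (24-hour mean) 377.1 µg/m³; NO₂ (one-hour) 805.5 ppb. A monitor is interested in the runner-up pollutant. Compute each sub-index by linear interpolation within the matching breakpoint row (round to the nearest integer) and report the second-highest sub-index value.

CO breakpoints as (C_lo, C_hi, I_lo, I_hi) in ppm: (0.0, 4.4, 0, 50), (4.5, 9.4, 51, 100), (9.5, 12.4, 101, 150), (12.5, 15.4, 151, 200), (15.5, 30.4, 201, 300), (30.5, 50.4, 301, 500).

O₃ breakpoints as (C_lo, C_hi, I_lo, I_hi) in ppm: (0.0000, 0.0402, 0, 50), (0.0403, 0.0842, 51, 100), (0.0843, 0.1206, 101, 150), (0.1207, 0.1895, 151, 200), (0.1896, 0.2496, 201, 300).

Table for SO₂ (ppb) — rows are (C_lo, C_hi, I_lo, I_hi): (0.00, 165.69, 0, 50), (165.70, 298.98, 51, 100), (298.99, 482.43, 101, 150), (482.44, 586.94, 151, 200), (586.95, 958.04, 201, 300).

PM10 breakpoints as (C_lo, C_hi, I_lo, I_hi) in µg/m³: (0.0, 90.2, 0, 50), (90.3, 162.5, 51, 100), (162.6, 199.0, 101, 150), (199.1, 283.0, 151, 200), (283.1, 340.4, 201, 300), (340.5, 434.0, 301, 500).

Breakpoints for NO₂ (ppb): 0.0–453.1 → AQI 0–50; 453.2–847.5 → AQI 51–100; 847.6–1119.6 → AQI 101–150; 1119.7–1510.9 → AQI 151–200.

CO: 3.5 ∈ [0.0, 4.4] ↔ index [0, 50].
0 + (3.5−0.0)·(50−0)/(4.4−0.0) = 0 + 3.5·50/4.4 ≈ 39.77, so AQI = 40.
O₃ 0.1091: bracket 0.0843–0.1206 → index 101–150; slope 49/0.0363, offset 0.0248.
AQI = 101 + 49/0.0363·0.0248 ≈ 134.48 ⇒ 134.
SO₂ 551.39: bracket 482.44–586.94 → index 151–200; slope 49/104.50, offset 68.95.
AQI = 151 + 49/104.50·68.95 ≈ 183.33 ⇒ 183.
PM10: row 340.5–434.0 (AQI 301–500). (500−301)·(377.1−340.5)/(434.0−340.5) + 301 = 199·36.6/93.5 + 301 ≈ 378.90 → 379.
NO₂: 805.5 lies in 453.2–847.5, so I_lo=51, I_hi=100, C_lo=453.2, C_hi=847.5.
(100−51)/(847.5−453.2) × (805.5−453.2) + 51 = 49/394.3 × 352.3 + 51 ≈ 94.78 → 95.
Sub-indices: CO→40, O₃→134, SO₂→183, PM10→379, NO₂→95. Ranked high→low: 379, 183, 134, 95, 40. Second-highest sub-index = 183.

183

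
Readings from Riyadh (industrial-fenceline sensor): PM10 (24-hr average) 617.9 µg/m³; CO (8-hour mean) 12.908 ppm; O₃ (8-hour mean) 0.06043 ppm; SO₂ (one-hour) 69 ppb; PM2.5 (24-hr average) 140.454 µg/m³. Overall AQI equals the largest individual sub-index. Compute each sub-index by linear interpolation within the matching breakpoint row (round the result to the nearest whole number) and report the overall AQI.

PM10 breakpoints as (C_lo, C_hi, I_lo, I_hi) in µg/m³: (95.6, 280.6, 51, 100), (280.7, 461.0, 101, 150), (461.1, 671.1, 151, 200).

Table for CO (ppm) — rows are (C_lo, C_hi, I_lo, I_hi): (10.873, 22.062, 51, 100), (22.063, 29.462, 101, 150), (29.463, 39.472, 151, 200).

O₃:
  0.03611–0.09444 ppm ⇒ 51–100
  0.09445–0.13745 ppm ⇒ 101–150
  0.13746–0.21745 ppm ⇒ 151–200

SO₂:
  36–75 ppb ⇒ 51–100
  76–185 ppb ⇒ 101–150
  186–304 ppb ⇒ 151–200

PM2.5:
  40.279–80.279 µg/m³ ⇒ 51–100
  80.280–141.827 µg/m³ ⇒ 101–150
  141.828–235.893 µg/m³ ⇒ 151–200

PM10: 617.9 ∈ [461.1, 671.1] ↔ index [151, 200].
151 + (617.9−461.1)·(200−151)/(671.1−461.1) = 151 + 156.8·49/210.0 ≈ 187.59, so AQI = 188.
CO: 12.908 lies in 10.873–22.062, so I_lo=51, I_hi=100, C_lo=10.873, C_hi=22.062.
(100−51)/(22.062−10.873) × (12.908−10.873) + 51 = 49/11.189 × 2.035 + 51 ≈ 59.91 → 60.
O₃: 0.06043 ∈ [0.03611, 0.09444] ↔ index [51, 100].
51 + (0.06043−0.03611)·(100−51)/(0.09444−0.03611) = 51 + 0.02432·49/0.05833 ≈ 71.43, so AQI = 71.
SO₂: 69 lies in 36–75, so I_lo=51, I_hi=100, C_lo=36, C_hi=75.
(100−51)/(75−36) × (69−36) + 51 = 49/39 × 33 + 51 ≈ 92.46 → 92.
PM2.5: row 80.280–141.827 (AQI 101–150). (150−101)·(140.454−80.280)/(141.827−80.280) + 101 = 49·60.174/61.547 + 101 ≈ 148.91 → 149.
Sub-indices: PM10→188, CO→60, O₃→71, SO₂→92, PM2.5→149. Overall AQI = max = 188; dominant pollutant is PM10.

188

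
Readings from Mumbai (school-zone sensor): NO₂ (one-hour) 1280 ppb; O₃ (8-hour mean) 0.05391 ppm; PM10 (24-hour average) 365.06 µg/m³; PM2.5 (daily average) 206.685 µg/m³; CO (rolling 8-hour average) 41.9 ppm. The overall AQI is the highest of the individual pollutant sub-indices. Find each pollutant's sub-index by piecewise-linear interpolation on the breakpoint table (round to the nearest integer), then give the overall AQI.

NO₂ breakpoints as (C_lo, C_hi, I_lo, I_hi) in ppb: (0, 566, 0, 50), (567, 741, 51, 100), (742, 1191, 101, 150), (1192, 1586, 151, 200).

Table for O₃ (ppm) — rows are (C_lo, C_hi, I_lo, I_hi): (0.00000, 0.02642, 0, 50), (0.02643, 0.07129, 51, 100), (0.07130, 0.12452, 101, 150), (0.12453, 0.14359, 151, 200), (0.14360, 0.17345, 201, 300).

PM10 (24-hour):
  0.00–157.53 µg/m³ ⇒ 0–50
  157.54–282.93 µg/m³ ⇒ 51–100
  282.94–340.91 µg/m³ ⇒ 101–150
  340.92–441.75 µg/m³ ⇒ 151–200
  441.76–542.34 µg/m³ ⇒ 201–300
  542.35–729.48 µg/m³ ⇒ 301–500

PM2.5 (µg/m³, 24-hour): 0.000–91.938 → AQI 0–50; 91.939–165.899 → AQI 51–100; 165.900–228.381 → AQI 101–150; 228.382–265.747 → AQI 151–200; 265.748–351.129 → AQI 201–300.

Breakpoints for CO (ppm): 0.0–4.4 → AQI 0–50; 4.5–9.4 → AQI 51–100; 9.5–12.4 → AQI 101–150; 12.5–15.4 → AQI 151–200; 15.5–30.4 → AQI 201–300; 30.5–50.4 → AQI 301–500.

NO₂ 1280: bracket 1192–1586 → index 151–200; slope 49/394, offset 88.
AQI = 151 + 49/394·88 ≈ 161.94 ⇒ 162.
O₃: row 0.02643–0.07129 (AQI 51–100). (100−51)·(0.05391−0.02643)/(0.07129−0.02643) + 51 = 49·0.02748/0.04486 + 51 ≈ 81.02 → 81.
PM10: row 340.92–441.75 (AQI 151–200). (200−151)·(365.06−340.92)/(441.75−340.92) + 151 = 49·24.14/100.83 + 151 ≈ 162.73 → 163.
PM2.5: 206.685 lies in 165.900–228.381, so I_lo=101, I_hi=150, C_lo=165.900, C_hi=228.381.
(150−101)/(228.381−165.900) × (206.685−165.900) + 101 = 49/62.481 × 40.785 + 101 ≈ 132.99 → 133.
CO: row 30.5–50.4 (AQI 301–500). (500−301)·(41.9−30.5)/(50.4−30.5) + 301 = 199·11.4/19.9 + 301 ≈ 415.00 → 415.
Sub-indices: NO₂→162, O₃→81, PM10→163, PM2.5→133, CO→415. Overall AQI = max = 415; dominant pollutant is CO.

415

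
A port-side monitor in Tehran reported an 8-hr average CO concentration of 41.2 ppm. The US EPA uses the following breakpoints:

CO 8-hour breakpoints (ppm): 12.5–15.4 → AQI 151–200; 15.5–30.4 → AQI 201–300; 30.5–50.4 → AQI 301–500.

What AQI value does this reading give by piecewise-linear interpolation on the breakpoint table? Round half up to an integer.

408

CO: row 30.5–50.4 (AQI 301–500). (500−301)·(41.2−30.5)/(50.4−30.5) + 301 = 199·10.7/19.9 + 301 ≈ 408.00 → 408.
AQI 408 falls in the Hazardous category.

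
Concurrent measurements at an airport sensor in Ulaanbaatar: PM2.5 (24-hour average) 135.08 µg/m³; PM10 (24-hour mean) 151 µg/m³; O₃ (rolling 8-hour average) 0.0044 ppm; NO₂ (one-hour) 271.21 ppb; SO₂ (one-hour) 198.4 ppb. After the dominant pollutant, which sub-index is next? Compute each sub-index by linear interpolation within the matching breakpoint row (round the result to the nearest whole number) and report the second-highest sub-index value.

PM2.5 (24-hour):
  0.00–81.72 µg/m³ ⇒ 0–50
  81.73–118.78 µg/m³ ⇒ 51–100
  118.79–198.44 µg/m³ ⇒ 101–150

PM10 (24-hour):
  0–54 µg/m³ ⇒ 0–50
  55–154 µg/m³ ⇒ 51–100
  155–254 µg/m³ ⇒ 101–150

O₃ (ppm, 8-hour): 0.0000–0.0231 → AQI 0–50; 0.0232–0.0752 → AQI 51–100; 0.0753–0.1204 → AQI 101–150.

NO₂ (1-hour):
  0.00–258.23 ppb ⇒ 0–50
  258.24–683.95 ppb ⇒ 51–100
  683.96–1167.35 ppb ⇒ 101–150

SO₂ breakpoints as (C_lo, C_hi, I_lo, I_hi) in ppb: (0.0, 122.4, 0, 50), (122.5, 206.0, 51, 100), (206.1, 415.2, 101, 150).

99

PM2.5: 135.08 ∈ [118.79, 198.44] ↔ index [101, 150].
101 + (135.08−118.79)·(150−101)/(198.44−118.79) = 101 + 16.29·49/79.65 ≈ 111.02, so AQI = 111.
PM10 151: bracket 55–154 → index 51–100; slope 49/99, offset 96.
AQI = 51 + 49/99·96 ≈ 98.52 ⇒ 99.
O₃ 0.0044: bracket 0.0000–0.0231 → index 0–50; slope 50/0.0231, offset 0.0044.
AQI = 0 + 50/0.0231·0.0044 ≈ 9.52 ⇒ 10.
NO₂: 271.21 ∈ [258.24, 683.95] ↔ index [51, 100].
51 + (271.21−258.24)·(100−51)/(683.95−258.24) = 51 + 12.97·49/425.71 ≈ 52.49, so AQI = 52.
SO₂: 198.4 ∈ [122.5, 206.0] ↔ index [51, 100].
51 + (198.4−122.5)·(100−51)/(206.0−122.5) = 51 + 75.9·49/83.5 ≈ 95.54, so AQI = 96.
Sub-indices: PM2.5→111, PM10→99, O₃→10, NO₂→52, SO₂→96. Ranked high→low: 111, 99, 96, 52, 10. Second-highest sub-index = 99.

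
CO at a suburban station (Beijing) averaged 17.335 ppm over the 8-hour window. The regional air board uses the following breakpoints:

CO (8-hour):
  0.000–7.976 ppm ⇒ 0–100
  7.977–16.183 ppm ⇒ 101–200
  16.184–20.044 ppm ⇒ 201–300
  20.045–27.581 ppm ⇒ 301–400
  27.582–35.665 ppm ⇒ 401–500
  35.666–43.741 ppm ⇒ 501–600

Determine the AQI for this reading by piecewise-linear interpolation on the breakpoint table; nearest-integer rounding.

231

CO: 17.335 lies in 16.184–20.044, so I_lo=201, I_hi=300, C_lo=16.184, C_hi=20.044.
(300−201)/(20.044−16.184) × (17.335−16.184) + 201 = 99/3.860 × 1.151 + 201 ≈ 230.52 → 231.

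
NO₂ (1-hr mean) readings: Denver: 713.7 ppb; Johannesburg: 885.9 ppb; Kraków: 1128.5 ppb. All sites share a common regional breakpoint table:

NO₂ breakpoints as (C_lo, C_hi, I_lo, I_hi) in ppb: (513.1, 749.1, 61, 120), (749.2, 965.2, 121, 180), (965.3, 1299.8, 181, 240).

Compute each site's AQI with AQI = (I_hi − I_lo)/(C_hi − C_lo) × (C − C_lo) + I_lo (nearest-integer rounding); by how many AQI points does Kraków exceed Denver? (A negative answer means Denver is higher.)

99

Denver 713.7: bracket 513.1–749.1 → index 61–120; slope 59/236.0, offset 200.6.
AQI = 61 + 59/236.0·200.6 ≈ 111.15 ⇒ 111.
Johannesburg 885.9: bracket 749.2–965.2 → index 121–180; slope 59/216.0, offset 136.7.
AQI = 121 + 59/216.0·136.7 ≈ 158.34 ⇒ 158.
Kraków 1128.5: bracket 965.3–1299.8 → index 181–240; slope 59/334.5, offset 163.2.
AQI = 181 + 59/334.5·163.2 ≈ 209.79 ⇒ 210.
AQIs: Denver=111, Johannesburg=158, Kraków=210. Kraków (210) − Denver (111) = 99.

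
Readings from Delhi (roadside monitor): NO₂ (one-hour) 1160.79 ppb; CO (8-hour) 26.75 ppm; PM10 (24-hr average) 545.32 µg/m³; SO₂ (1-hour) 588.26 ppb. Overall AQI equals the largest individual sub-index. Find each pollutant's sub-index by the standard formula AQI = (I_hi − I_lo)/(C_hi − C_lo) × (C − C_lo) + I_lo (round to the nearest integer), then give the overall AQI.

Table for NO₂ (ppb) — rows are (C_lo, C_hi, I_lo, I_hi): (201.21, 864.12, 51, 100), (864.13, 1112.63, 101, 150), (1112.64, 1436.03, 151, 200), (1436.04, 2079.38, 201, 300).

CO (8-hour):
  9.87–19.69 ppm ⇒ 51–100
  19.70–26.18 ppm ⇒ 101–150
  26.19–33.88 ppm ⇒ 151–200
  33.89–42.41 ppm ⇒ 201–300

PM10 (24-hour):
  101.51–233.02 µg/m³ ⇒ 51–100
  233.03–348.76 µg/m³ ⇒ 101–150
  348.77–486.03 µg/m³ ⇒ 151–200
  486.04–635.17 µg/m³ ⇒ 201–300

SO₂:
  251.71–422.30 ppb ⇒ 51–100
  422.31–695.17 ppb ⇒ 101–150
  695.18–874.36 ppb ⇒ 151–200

NO₂ 1160.79: bracket 1112.64–1436.03 → index 151–200; slope 49/323.39, offset 48.15.
AQI = 151 + 49/323.39·48.15 ≈ 158.30 ⇒ 158.
CO: 26.75 ∈ [26.19, 33.88] ↔ index [151, 200].
151 + (26.75−26.19)·(200−151)/(33.88−26.19) = 151 + 0.56·49/7.69 ≈ 154.57, so AQI = 155.
PM10: 545.32 ∈ [486.04, 635.17] ↔ index [201, 300].
201 + (545.32−486.04)·(300−201)/(635.17−486.04) = 201 + 59.28·99/149.13 ≈ 240.35, so AQI = 240.
SO₂ 588.26: bracket 422.31–695.17 → index 101–150; slope 49/272.86, offset 165.95.
AQI = 101 + 49/272.86·165.95 ≈ 130.80 ⇒ 131.
Sub-indices: NO₂→158, CO→155, PM10→240, SO₂→131. Overall AQI = max = 240; dominant pollutant is PM10.
AQI 240: Very Unhealthy.

240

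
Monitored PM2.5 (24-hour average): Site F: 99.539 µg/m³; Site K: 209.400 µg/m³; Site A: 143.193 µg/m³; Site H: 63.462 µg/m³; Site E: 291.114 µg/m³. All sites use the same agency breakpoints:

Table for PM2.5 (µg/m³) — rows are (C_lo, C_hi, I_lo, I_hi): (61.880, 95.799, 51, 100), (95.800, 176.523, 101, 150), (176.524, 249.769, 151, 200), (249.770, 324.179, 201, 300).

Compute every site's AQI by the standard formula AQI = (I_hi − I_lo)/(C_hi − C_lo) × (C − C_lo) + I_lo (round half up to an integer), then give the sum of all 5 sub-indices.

715

Site F: 99.539 ∈ [95.800, 176.523] ↔ index [101, 150].
101 + (99.539−95.800)·(150−101)/(176.523−95.800) = 101 + 3.739·49/80.723 ≈ 103.27, so AQI = 103.
Site K: 209.400 ∈ [176.524, 249.769] ↔ index [151, 200].
151 + (209.400−176.524)·(200−151)/(249.769−176.524) = 151 + 32.876·49/73.245 ≈ 172.99, so AQI = 173.
Site A: 143.193 ∈ [95.800, 176.523] ↔ index [101, 150].
101 + (143.193−95.800)·(150−101)/(176.523−95.800) = 101 + 47.393·49/80.723 ≈ 129.77, so AQI = 130.
Site H: 63.462 ∈ [61.880, 95.799] ↔ index [51, 100].
51 + (63.462−61.880)·(100−51)/(95.799−61.880) = 51 + 1.582·49/33.919 ≈ 53.29, so AQI = 53.
Site E: 291.114 ∈ [249.770, 324.179] ↔ index [201, 300].
201 + (291.114−249.770)·(300−201)/(324.179−249.770) = 201 + 41.344·99/74.409 ≈ 256.01, so AQI = 256.
AQIs: Site F=103, Site K=173, Site A=130, Site H=53, Site E=256. Sum = 103 + 173 + 130 + 53 + 256 = 715.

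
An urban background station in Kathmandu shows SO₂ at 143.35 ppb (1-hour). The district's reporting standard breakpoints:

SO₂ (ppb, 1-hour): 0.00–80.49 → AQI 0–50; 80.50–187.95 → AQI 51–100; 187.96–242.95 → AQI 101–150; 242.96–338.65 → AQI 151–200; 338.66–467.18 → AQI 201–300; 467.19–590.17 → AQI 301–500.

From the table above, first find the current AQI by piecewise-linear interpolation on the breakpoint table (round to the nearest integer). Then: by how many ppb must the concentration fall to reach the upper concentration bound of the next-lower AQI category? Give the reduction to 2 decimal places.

62.86

SO₂: row 80.50–187.95 (AQI 51–100). (100−51)·(143.35−80.50)/(187.95−80.50) + 51 = 49·62.85/107.45 + 51 ≈ 79.66 → 80.
Current AQI 80 is in the Moderate range (51–100). The next-lower category tops out at AQI 50, whose upper concentration bound is 80.49 ppb.
Reduction needed = 143.35 − 80.49 = 62.86 ppb.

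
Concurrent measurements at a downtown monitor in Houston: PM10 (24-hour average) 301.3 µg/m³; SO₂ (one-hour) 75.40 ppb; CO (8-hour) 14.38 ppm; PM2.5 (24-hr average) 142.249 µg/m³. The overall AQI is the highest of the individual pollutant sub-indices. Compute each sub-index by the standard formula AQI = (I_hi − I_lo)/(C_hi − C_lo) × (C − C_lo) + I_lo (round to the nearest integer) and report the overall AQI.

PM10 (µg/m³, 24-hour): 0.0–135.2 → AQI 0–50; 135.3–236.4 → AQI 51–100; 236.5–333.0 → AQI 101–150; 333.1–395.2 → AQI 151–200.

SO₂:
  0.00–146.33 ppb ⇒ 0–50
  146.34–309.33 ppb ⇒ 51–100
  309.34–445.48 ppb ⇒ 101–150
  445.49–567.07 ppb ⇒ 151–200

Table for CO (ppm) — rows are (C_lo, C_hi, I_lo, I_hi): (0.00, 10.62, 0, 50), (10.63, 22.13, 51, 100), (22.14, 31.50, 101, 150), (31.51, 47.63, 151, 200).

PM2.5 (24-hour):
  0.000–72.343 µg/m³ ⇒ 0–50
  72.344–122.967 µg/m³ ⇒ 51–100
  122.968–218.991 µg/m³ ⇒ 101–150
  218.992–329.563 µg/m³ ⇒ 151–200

PM10: 301.3 ∈ [236.5, 333.0] ↔ index [101, 150].
101 + (301.3−236.5)·(150−101)/(333.0−236.5) = 101 + 64.8·49/96.5 ≈ 133.90, so AQI = 134.
SO₂: row 0.00–146.33 (AQI 0–50). (50−0)·(75.40−0.00)/(146.33−0.00) + 0 = 50·75.40/146.33 + 0 ≈ 25.76 → 26.
CO 14.38: bracket 10.63–22.13 → index 51–100; slope 49/11.50, offset 3.75.
AQI = 51 + 49/11.50·3.75 ≈ 66.98 ⇒ 67.
PM2.5: 142.249 lies in 122.968–218.991, so I_lo=101, I_hi=150, C_lo=122.968, C_hi=218.991.
(150−101)/(218.991−122.968) × (142.249−122.968) + 101 = 49/96.023 × 19.281 + 101 ≈ 110.84 → 111.
Sub-indices: PM10→134, SO₂→26, CO→67, PM2.5→111. Overall AQI = max = 134; dominant pollutant is PM10.

134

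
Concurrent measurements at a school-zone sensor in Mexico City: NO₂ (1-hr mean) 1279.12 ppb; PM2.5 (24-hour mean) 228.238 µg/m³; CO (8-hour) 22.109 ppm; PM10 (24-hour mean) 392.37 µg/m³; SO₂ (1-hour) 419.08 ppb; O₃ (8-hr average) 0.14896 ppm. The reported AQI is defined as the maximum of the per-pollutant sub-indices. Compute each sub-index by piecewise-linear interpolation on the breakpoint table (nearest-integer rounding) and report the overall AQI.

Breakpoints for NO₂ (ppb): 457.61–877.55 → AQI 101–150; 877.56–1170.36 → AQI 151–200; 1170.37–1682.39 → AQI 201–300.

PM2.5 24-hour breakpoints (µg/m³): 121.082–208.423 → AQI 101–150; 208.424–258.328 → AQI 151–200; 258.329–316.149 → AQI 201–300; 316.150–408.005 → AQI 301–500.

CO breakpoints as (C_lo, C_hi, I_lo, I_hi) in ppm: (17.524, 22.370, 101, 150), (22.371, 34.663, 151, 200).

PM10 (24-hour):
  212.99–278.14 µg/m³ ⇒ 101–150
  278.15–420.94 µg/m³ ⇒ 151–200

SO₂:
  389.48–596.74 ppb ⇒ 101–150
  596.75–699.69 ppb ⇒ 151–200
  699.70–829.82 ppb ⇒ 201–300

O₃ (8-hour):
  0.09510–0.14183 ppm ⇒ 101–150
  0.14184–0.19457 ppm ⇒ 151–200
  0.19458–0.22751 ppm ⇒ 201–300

222

NO₂: 1279.12 lies in 1170.37–1682.39, so I_lo=201, I_hi=300, C_lo=1170.37, C_hi=1682.39.
(300−201)/(1682.39−1170.37) × (1279.12−1170.37) + 201 = 99/512.02 × 108.75 + 201 ≈ 222.03 → 222.
PM2.5: 228.238 lies in 208.424–258.328, so I_lo=151, I_hi=200, C_lo=208.424, C_hi=258.328.
(200−151)/(258.328−208.424) × (228.238−208.424) + 151 = 49/49.904 × 19.814 + 151 ≈ 170.46 → 170.
CO: 22.109 ∈ [17.524, 22.370] ↔ index [101, 150].
101 + (22.109−17.524)·(150−101)/(22.370−17.524) = 101 + 4.585·49/4.846 ≈ 147.36, so AQI = 147.
PM10 392.37: bracket 278.15–420.94 → index 151–200; slope 49/142.79, offset 114.22.
AQI = 151 + 49/142.79·114.22 ≈ 190.20 ⇒ 190.
SO₂ 419.08: bracket 389.48–596.74 → index 101–150; slope 49/207.26, offset 29.60.
AQI = 101 + 49/207.26·29.60 ≈ 108.00 ⇒ 108.
O₃: row 0.14184–0.19457 (AQI 151–200). (200−151)·(0.14896−0.14184)/(0.19457−0.14184) + 151 = 49·0.00712/0.05273 + 151 ≈ 157.62 → 158.
Sub-indices: NO₂→222, PM2.5→170, CO→147, PM10→190, SO₂→108, O₃→158. Overall AQI = max = 222; dominant pollutant is NO₂.
AQI 222: Very Unhealthy.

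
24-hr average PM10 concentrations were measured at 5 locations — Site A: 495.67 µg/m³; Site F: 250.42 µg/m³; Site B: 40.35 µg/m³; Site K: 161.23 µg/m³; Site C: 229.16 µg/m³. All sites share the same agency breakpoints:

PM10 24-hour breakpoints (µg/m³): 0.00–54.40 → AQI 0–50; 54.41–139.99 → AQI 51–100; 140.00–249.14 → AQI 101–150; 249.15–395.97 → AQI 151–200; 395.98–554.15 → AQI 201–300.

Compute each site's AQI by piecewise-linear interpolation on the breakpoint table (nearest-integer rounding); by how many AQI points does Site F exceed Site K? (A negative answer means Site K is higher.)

40

Site A 495.67: bracket 395.98–554.15 → index 201–300; slope 99/158.17, offset 99.69.
AQI = 201 + 99/158.17·99.69 ≈ 263.40 ⇒ 263.
Site F 250.42: bracket 249.15–395.97 → index 151–200; slope 49/146.82, offset 1.27.
AQI = 151 + 49/146.82·1.27 ≈ 151.42 ⇒ 151.
Site B: 40.35 lies in 0.00–54.40, so I_lo=0, I_hi=50, C_lo=0.00, C_hi=54.40.
(50−0)/(54.40−0.00) × (40.35−0.00) + 0 = 50/54.40 × 40.35 + 0 ≈ 37.09 → 37.
Site K: 161.23 lies in 140.00–249.14, so I_lo=101, I_hi=150, C_lo=140.00, C_hi=249.14.
(150−101)/(249.14−140.00) × (161.23−140.00) + 101 = 49/109.14 × 21.23 + 101 ≈ 110.53 → 111.
Site C: 229.16 ∈ [140.00, 249.14] ↔ index [101, 150].
101 + (229.16−140.00)·(150−101)/(249.14−140.00) = 101 + 89.16·49/109.14 ≈ 141.03, so AQI = 141.
AQIs: Site A=263, Site F=151, Site B=37, Site K=111, Site C=141. Site F (151) − Site K (111) = 40.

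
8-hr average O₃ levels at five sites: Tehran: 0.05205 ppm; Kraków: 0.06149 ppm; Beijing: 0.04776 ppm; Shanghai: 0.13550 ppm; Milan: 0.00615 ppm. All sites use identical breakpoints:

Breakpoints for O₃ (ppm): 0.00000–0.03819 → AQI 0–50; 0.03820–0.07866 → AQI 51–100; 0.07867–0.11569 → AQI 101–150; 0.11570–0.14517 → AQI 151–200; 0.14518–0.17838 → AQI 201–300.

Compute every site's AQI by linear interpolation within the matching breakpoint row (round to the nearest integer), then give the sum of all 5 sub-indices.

402

Tehran 0.05205: bracket 0.03820–0.07866 → index 51–100; slope 49/0.04046, offset 0.01385.
AQI = 51 + 49/0.04046·0.01385 ≈ 67.77 ⇒ 68.
Kraków: row 0.03820–0.07866 (AQI 51–100). (100−51)·(0.06149−0.03820)/(0.07866−0.03820) + 51 = 49·0.02329/0.04046 + 51 ≈ 79.21 → 79.
Beijing: 0.04776 ∈ [0.03820, 0.07866] ↔ index [51, 100].
51 + (0.04776−0.03820)·(100−51)/(0.07866−0.03820) = 51 + 0.00956·49/0.04046 ≈ 62.58, so AQI = 63.
Shanghai: 0.13550 ∈ [0.11570, 0.14517] ↔ index [151, 200].
151 + (0.13550−0.11570)·(200−151)/(0.14517−0.11570) = 151 + 0.01980·49/0.02947 ≈ 183.92, so AQI = 184.
Milan: row 0.00000–0.03819 (AQI 0–50). (50−0)·(0.00615−0.00000)/(0.03819−0.00000) + 0 = 50·0.00615/0.03819 + 0 ≈ 8.05 → 8.
AQIs: Tehran=68, Kraków=79, Beijing=63, Shanghai=184, Milan=8. Sum = 68 + 79 + 63 + 184 + 8 = 402.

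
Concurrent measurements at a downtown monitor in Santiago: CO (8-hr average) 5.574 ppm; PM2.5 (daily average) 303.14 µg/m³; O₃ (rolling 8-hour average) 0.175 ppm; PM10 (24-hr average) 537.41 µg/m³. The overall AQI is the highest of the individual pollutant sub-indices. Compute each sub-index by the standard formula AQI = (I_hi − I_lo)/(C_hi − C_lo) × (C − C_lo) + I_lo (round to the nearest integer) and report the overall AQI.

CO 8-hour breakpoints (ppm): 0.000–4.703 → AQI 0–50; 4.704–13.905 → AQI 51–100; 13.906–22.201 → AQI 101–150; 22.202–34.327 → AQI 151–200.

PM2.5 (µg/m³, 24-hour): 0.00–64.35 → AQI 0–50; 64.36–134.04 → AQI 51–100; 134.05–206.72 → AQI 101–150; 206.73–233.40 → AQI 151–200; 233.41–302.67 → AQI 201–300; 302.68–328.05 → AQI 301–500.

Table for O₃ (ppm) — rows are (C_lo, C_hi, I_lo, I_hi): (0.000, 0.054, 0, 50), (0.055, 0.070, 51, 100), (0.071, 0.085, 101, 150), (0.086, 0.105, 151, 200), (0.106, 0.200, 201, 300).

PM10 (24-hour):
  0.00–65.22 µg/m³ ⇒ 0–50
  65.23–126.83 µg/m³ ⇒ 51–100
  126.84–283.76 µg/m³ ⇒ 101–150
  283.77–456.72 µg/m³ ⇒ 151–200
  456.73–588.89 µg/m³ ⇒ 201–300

CO: 5.574 ∈ [4.704, 13.905] ↔ index [51, 100].
51 + (5.574−4.704)·(100−51)/(13.905−4.704) = 51 + 0.870·49/9.201 ≈ 55.63, so AQI = 56.
PM2.5: row 302.68–328.05 (AQI 301–500). (500−301)·(303.14−302.68)/(328.05−302.68) + 301 = 199·0.46/25.37 + 301 ≈ 304.61 → 305.
O₃ 0.175: bracket 0.106–0.200 → index 201–300; slope 99/0.094, offset 0.069.
AQI = 201 + 99/0.094·0.069 ≈ 273.67 ⇒ 274.
PM10 537.41: bracket 456.73–588.89 → index 201–300; slope 99/132.16, offset 80.68.
AQI = 201 + 99/132.16·80.68 ≈ 261.44 ⇒ 261.
Sub-indices: CO→56, PM2.5→305, O₃→274, PM10→261. Overall AQI = max = 305; dominant pollutant is PM2.5.
AQI 305: Hazardous.

305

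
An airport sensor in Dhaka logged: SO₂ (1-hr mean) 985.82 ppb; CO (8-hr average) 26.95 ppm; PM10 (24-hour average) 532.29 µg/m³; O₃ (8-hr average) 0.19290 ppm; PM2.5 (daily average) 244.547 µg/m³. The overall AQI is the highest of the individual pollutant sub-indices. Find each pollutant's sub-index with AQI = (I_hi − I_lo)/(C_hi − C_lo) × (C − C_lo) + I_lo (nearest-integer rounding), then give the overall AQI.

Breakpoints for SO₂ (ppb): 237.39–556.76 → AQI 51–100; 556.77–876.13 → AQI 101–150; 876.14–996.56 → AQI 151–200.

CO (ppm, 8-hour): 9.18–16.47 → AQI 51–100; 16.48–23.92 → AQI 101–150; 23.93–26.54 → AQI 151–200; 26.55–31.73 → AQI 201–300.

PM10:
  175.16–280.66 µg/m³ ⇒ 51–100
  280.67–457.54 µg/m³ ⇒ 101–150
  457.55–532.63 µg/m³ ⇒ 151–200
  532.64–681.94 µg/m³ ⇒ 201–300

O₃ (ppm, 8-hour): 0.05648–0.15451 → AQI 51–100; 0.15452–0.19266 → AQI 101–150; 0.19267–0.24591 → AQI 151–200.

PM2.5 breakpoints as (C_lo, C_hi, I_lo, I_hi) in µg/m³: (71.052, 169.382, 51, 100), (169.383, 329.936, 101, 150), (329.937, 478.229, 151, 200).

209

SO₂: 985.82 lies in 876.14–996.56, so I_lo=151, I_hi=200, C_lo=876.14, C_hi=996.56.
(200−151)/(996.56−876.14) × (985.82−876.14) + 151 = 49/120.42 × 109.68 + 151 ≈ 195.63 → 196.
CO: row 26.55–31.73 (AQI 201–300). (300−201)·(26.95−26.55)/(31.73−26.55) + 201 = 99·0.40/5.18 + 201 ≈ 208.64 → 209.
PM10 532.29: bracket 457.55–532.63 → index 151–200; slope 49/75.08, offset 74.74.
AQI = 151 + 49/75.08·74.74 ≈ 199.78 ⇒ 200.
O₃: 0.19290 ∈ [0.19267, 0.24591] ↔ index [151, 200].
151 + (0.19290−0.19267)·(200−151)/(0.24591−0.19267) = 151 + 0.00023·49/0.05324 ≈ 151.21, so AQI = 151.
PM2.5: 244.547 lies in 169.383–329.936, so I_lo=101, I_hi=150, C_lo=169.383, C_hi=329.936.
(150−101)/(329.936−169.383) × (244.547−169.383) + 101 = 49/160.553 × 75.164 + 101 ≈ 123.94 → 124.
Sub-indices: SO₂→196, CO→209, PM10→200, O₃→151, PM2.5→124. Overall AQI = max = 209; dominant pollutant is CO.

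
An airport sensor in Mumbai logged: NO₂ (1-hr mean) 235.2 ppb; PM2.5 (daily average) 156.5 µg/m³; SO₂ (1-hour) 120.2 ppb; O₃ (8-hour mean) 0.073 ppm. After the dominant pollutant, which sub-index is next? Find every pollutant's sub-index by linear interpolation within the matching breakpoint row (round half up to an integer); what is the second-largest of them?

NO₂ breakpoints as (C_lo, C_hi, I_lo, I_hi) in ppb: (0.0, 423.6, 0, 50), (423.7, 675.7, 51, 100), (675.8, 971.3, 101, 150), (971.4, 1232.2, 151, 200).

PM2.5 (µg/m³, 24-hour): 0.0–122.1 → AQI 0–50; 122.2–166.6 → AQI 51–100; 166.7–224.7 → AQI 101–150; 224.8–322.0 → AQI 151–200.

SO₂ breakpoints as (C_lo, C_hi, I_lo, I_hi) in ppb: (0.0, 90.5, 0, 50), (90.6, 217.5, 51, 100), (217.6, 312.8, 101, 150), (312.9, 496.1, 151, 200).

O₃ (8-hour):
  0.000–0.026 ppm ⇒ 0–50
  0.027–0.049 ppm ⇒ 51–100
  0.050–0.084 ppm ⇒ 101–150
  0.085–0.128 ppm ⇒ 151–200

NO₂: row 0.0–423.6 (AQI 0–50). (50−0)·(235.2−0.0)/(423.6−0.0) + 0 = 50·235.2/423.6 + 0 ≈ 27.76 → 28.
PM2.5: row 122.2–166.6 (AQI 51–100). (100−51)·(156.5−122.2)/(166.6−122.2) + 51 = 49·34.3/44.4 + 51 ≈ 88.85 → 89.
SO₂ 120.2: bracket 90.6–217.5 → index 51–100; slope 49/126.9, offset 29.6.
AQI = 51 + 49/126.9·29.6 ≈ 62.43 ⇒ 62.
O₃ 0.073: bracket 0.050–0.084 → index 101–150; slope 49/0.034, offset 0.023.
AQI = 101 + 49/0.034·0.023 ≈ 134.15 ⇒ 134.
Sub-indices: NO₂→28, PM2.5→89, SO₂→62, O₃→134. Ranked high→low: 134, 89, 62, 28. Second-highest sub-index = 89.

89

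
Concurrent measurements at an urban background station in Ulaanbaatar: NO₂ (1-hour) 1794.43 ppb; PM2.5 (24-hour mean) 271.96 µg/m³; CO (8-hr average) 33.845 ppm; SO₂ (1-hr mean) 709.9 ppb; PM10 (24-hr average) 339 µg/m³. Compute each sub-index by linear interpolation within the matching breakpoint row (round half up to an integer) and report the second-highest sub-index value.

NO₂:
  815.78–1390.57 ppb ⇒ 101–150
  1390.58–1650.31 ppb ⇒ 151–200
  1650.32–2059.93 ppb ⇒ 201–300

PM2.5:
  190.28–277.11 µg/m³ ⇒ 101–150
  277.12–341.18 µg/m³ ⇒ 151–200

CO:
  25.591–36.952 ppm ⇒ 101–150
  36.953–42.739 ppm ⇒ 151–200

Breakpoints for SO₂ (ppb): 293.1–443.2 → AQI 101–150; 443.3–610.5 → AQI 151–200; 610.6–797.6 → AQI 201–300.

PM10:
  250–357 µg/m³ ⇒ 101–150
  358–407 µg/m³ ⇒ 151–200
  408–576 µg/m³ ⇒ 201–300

236

NO₂: row 1650.32–2059.93 (AQI 201–300). (300−201)·(1794.43−1650.32)/(2059.93−1650.32) + 201 = 99·144.11/409.61 + 201 ≈ 235.83 → 236.
PM2.5: 271.96 ∈ [190.28, 277.11] ↔ index [101, 150].
101 + (271.96−190.28)·(150−101)/(277.11−190.28) = 101 + 81.68·49/86.83 ≈ 147.09, so AQI = 147.
CO: 33.845 lies in 25.591–36.952, so I_lo=101, I_hi=150, C_lo=25.591, C_hi=36.952.
(150−101)/(36.952−25.591) × (33.845−25.591) + 101 = 49/11.361 × 8.254 + 101 ≈ 136.60 → 137.
SO₂: 709.9 ∈ [610.6, 797.6] ↔ index [201, 300].
201 + (709.9−610.6)·(300−201)/(797.6−610.6) = 201 + 99.3·99/187.0 ≈ 253.57, so AQI = 254.
PM10: 339 ∈ [250, 357] ↔ index [101, 150].
101 + (339−250)·(150−101)/(357−250) = 101 + 89·49/107 ≈ 141.76, so AQI = 142.
Sub-indices: NO₂→236, PM2.5→147, CO→137, SO₂→254, PM10→142. Ranked high→low: 254, 236, 147, 142, 137. Second-highest sub-index = 236.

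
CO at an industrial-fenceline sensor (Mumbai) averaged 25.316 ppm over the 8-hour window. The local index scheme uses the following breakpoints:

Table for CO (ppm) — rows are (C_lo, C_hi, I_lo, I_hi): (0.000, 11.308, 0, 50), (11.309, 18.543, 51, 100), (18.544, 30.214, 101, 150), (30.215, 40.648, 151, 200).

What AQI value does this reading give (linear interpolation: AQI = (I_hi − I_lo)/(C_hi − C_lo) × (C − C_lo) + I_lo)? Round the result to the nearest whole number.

CO 25.316: bracket 18.544–30.214 → index 101–150; slope 49/11.670, offset 6.772.
AQI = 101 + 49/11.670·6.772 ≈ 129.43 ⇒ 129.
AQI 129 falls in the Unhealthy for Sensitive Groups category.

129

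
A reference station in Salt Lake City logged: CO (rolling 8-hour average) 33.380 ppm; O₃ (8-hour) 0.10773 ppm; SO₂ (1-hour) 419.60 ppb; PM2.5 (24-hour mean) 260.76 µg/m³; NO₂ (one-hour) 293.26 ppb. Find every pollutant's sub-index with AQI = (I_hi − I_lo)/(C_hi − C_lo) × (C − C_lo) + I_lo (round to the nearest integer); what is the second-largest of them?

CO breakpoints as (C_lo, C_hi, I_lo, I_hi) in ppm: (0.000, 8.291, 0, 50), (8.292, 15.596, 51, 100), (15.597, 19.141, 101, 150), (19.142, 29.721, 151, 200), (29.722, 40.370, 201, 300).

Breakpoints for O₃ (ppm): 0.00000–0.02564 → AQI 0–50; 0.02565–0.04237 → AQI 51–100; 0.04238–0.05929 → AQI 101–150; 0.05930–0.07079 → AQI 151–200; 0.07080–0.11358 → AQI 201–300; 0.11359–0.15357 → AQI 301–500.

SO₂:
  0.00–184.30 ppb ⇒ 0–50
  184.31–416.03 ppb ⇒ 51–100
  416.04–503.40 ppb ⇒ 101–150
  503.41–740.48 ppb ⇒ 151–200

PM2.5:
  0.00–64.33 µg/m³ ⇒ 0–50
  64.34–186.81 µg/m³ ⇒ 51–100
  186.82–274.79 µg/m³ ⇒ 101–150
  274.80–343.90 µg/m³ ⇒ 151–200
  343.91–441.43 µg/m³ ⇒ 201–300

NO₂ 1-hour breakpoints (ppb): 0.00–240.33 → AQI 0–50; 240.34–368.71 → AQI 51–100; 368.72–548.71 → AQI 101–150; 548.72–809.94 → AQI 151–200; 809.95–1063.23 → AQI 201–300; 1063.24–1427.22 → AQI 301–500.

CO: 33.380 lies in 29.722–40.370, so I_lo=201, I_hi=300, C_lo=29.722, C_hi=40.370.
(300−201)/(40.370−29.722) × (33.380−29.722) + 201 = 99/10.648 × 3.658 + 201 ≈ 235.01 → 235.
O₃: row 0.07080–0.11358 (AQI 201–300). (300−201)·(0.10773−0.07080)/(0.11358−0.07080) + 201 = 99·0.03693/0.04278 + 201 ≈ 286.46 → 286.
SO₂: row 416.04–503.40 (AQI 101–150). (150−101)·(419.60−416.04)/(503.40−416.04) + 101 = 49·3.56/87.36 + 101 ≈ 103.00 → 103.
PM2.5: 260.76 ∈ [186.82, 274.79] ↔ index [101, 150].
101 + (260.76−186.82)·(150−101)/(274.79−186.82) = 101 + 73.94·49/87.97 ≈ 142.19, so AQI = 142.
NO₂: 293.26 lies in 240.34–368.71, so I_lo=51, I_hi=100, C_lo=240.34, C_hi=368.71.
(100−51)/(368.71−240.34) × (293.26−240.34) + 51 = 49/128.37 × 52.92 + 51 ≈ 71.20 → 71.
Sub-indices: CO→235, O₃→286, SO₂→103, PM2.5→142, NO₂→71. Ranked high→low: 286, 235, 142, 103, 71. Second-highest sub-index = 235.

235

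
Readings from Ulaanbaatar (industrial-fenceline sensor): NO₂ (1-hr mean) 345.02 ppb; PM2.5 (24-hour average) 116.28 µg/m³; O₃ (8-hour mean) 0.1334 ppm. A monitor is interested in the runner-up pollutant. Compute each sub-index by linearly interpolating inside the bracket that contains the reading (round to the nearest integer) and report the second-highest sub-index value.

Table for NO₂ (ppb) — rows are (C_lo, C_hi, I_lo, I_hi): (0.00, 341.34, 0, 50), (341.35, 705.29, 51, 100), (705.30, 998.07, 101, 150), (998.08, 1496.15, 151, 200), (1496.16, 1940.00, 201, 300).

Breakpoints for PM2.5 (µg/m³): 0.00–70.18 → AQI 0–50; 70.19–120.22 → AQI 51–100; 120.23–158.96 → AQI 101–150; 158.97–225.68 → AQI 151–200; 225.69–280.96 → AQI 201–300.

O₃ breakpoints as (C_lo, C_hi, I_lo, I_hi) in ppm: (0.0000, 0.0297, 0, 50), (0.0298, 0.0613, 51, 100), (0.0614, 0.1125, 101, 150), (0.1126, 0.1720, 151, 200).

96

NO₂: 345.02 ∈ [341.35, 705.29] ↔ index [51, 100].
51 + (345.02−341.35)·(100−51)/(705.29−341.35) = 51 + 3.67·49/363.94 ≈ 51.49, so AQI = 51.
PM2.5: row 70.19–120.22 (AQI 51–100). (100−51)·(116.28−70.19)/(120.22−70.19) + 51 = 49·46.09/50.03 + 51 ≈ 96.14 → 96.
O₃ 0.1334: bracket 0.1126–0.1720 → index 151–200; slope 49/0.0594, offset 0.0208.
AQI = 151 + 49/0.0594·0.0208 ≈ 168.16 ⇒ 168.
Sub-indices: NO₂→51, PM2.5→96, O₃→168. Ranked high→low: 168, 96, 51. Second-highest sub-index = 96.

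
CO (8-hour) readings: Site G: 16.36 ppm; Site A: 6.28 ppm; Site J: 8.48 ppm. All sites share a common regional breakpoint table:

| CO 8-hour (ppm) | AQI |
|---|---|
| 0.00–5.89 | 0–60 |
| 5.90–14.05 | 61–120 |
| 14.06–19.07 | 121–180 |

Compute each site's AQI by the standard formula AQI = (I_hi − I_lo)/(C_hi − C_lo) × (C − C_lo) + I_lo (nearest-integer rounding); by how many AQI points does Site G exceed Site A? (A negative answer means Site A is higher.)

84

Site G: 16.36 ∈ [14.06, 19.07] ↔ index [121, 180].
121 + (16.36−14.06)·(180−121)/(19.07−14.06) = 121 + 2.30·59/5.01 ≈ 148.09, so AQI = 148.
Site A: row 5.90–14.05 (AQI 61–120). (120−61)·(6.28−5.90)/(14.05−5.90) + 61 = 59·0.38/8.15 + 61 ≈ 63.75 → 64.
Site J: 8.48 ∈ [5.90, 14.05] ↔ index [61, 120].
61 + (8.48−5.90)·(120−61)/(14.05−5.90) = 61 + 2.58·59/8.15 ≈ 79.68, so AQI = 80.
AQIs: Site G=148, Site A=64, Site J=80. Site G (148) − Site A (64) = 84.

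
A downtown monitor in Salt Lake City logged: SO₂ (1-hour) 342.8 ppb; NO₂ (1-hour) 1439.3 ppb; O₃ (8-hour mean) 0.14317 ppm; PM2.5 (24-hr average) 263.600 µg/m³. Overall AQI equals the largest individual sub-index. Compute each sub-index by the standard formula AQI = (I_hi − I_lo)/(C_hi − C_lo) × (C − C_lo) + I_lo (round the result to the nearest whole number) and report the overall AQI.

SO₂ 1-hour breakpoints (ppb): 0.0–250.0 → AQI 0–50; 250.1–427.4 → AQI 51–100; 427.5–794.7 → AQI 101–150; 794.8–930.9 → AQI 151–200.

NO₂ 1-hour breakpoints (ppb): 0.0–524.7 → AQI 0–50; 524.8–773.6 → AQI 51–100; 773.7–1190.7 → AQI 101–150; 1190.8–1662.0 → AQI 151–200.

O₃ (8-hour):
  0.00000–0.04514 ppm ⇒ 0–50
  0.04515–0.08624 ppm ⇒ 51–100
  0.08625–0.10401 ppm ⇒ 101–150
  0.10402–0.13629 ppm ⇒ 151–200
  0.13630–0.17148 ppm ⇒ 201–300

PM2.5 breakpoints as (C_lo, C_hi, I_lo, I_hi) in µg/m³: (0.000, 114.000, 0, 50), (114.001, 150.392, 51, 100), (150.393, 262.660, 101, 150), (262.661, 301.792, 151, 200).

SO₂: 342.8 lies in 250.1–427.4, so I_lo=51, I_hi=100, C_lo=250.1, C_hi=427.4.
(100−51)/(427.4−250.1) × (342.8−250.1) + 51 = 49/177.3 × 92.7 + 51 ≈ 76.62 → 77.
NO₂: 1439.3 ∈ [1190.8, 1662.0] ↔ index [151, 200].
151 + (1439.3−1190.8)·(200−151)/(1662.0−1190.8) = 151 + 248.5·49/471.2 ≈ 176.84, so AQI = 177.
O₃ 0.14317: bracket 0.13630–0.17148 → index 201–300; slope 99/0.03518, offset 0.00687.
AQI = 201 + 99/0.03518·0.00687 ≈ 220.33 ⇒ 220.
PM2.5 263.600: bracket 262.661–301.792 → index 151–200; slope 49/39.131, offset 0.939.
AQI = 151 + 49/39.131·0.939 ≈ 152.18 ⇒ 152.
Sub-indices: SO₂→77, NO₂→177, O₃→220, PM2.5→152. Overall AQI = max = 220; dominant pollutant is O₃.

220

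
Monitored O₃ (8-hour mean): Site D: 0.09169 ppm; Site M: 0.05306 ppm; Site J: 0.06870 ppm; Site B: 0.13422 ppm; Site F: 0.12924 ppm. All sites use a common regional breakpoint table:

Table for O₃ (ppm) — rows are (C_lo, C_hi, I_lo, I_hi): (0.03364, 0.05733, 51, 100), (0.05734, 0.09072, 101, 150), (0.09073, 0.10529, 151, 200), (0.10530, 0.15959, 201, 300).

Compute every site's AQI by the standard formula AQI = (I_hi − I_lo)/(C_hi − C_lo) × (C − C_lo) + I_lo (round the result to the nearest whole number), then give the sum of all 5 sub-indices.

862

Site D 0.09169: bracket 0.09073–0.10529 → index 151–200; slope 49/0.01456, offset 0.00096.
AQI = 151 + 49/0.01456·0.00096 ≈ 154.23 ⇒ 154.
Site M 0.05306: bracket 0.03364–0.05733 → index 51–100; slope 49/0.02369, offset 0.01942.
AQI = 51 + 49/0.02369·0.01942 ≈ 91.17 ⇒ 91.
Site J 0.06870: bracket 0.05734–0.09072 → index 101–150; slope 49/0.03338, offset 0.01136.
AQI = 101 + 49/0.03338·0.01136 ≈ 117.68 ⇒ 118.
Site B: row 0.10530–0.15959 (AQI 201–300). (300−201)·(0.13422−0.10530)/(0.15959−0.10530) + 201 = 99·0.02892/0.05429 + 201 ≈ 253.74 → 254.
Site F: 0.12924 lies in 0.10530–0.15959, so I_lo=201, I_hi=300, C_lo=0.10530, C_hi=0.15959.
(300−201)/(0.15959−0.10530) × (0.12924−0.10530) + 201 = 99/0.05429 × 0.02394 + 201 ≈ 244.66 → 245.
AQIs: Site D=154, Site M=91, Site J=118, Site B=254, Site F=245. Sum = 154 + 91 + 118 + 254 + 245 = 862.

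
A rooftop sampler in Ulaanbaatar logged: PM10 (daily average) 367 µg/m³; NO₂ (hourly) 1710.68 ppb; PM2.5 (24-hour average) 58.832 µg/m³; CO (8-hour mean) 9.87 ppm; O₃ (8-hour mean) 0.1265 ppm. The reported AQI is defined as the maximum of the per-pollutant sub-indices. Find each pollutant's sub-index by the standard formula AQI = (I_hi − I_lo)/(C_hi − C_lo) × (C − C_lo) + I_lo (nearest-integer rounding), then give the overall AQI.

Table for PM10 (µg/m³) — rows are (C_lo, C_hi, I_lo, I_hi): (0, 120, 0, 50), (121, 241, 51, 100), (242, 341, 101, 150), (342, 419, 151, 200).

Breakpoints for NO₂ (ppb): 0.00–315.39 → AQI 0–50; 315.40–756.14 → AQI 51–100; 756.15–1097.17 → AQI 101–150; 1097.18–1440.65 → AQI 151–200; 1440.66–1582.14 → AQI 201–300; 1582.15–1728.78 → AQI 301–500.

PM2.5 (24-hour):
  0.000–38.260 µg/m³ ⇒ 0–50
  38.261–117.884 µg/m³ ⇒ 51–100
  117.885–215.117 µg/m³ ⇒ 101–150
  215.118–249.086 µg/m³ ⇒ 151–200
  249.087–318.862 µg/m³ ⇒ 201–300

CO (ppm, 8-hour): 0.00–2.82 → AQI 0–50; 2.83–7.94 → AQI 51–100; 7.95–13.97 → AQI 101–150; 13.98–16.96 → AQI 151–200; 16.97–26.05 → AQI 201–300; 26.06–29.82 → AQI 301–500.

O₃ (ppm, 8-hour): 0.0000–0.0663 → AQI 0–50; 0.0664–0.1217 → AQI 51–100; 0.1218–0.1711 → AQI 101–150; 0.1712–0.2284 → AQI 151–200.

PM10 367: bracket 342–419 → index 151–200; slope 49/77, offset 25.
AQI = 151 + 49/77·25 ≈ 166.91 ⇒ 167.
NO₂ 1710.68: bracket 1582.15–1728.78 → index 301–500; slope 199/146.63, offset 128.53.
AQI = 301 + 199/146.63·128.53 ≈ 475.44 ⇒ 475.
PM2.5: row 38.261–117.884 (AQI 51–100). (100−51)·(58.832−38.261)/(117.884−38.261) + 51 = 49·20.571/79.623 + 51 ≈ 63.66 → 64.
CO: 9.87 lies in 7.95–13.97, so I_lo=101, I_hi=150, C_lo=7.95, C_hi=13.97.
(150−101)/(13.97−7.95) × (9.87−7.95) + 101 = 49/6.02 × 1.92 + 101 ≈ 116.63 → 117.
O₃: 0.1265 lies in 0.1218–0.1711, so I_lo=101, I_hi=150, C_lo=0.1218, C_hi=0.1711.
(150−101)/(0.1711−0.1218) × (0.1265−0.1218) + 101 = 49/0.0493 × 0.0047 + 101 ≈ 105.67 → 106.
Sub-indices: PM10→167, NO₂→475, PM2.5→64, CO→117, O₃→106. Overall AQI = max = 475; dominant pollutant is NO₂.

475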